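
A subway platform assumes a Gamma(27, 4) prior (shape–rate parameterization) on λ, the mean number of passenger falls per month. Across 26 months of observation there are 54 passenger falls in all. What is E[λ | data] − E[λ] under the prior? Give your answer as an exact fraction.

Total count 54 over total exposure 26 months.
Conjugate update: add total count to the shape and total exposure to the rate, giving Gamma(81, 30).
Posterior mean = 81/30 = 27/10; prior mean = 27/4 = 27/4. Difference = 27/10 − 27/4 = -81/20.

-81/20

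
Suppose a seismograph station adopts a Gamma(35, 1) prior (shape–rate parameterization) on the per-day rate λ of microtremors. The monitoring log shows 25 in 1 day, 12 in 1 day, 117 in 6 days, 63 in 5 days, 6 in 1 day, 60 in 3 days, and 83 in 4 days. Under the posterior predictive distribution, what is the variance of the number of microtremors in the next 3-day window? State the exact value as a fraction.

30075/484

Total count: 25 + 12 + 117 + 63 + 6 + 60 + 83 = 366.
Total exposure: 1 + 1 + 6 + 5 + 1 + 3 + 4 = 21 days.
The Gamma prior is conjugate for the Poisson rate, so λ | data ~ Gamma(35+366, 1+21) = Gamma(401, 22).
The posterior predictive for a window of length T is Negative Binomial with variance T·α'·(β'+T)/β'² = 3·401·25/484 = 30075/484.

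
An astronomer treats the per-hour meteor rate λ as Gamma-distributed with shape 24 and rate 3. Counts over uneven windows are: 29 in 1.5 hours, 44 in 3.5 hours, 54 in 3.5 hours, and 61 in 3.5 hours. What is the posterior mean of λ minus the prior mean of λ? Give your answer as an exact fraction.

Total count: 29 + 44 + 54 + 61 = 188.
Total exposure: 1.5 + 3.5 + 3.5 + 3.5 = 12 hours.
Conjugate update: add total count to the shape and total exposure to the rate, giving Gamma(212, 15).
Posterior mean = 212/15 = 212/15; prior mean = 24/3 = 8. Difference = 212/15 − 8 = 92/15.

92/15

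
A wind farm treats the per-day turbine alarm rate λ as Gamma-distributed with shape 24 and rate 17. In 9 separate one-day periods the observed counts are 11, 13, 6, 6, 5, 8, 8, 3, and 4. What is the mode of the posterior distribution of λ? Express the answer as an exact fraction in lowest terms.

Total count: 11 + 13 + 6 + 6 + 5 + 8 + 8 + 3 + 4 = 64.
Total exposure: 9 days.
By Gamma–Poisson conjugacy, the posterior is Gamma(α + Σx, β + Σt) = Gamma(24 + 64, 17 + 9) = Gamma(88, 26).
Posterior mode = (α'−1)/β' = 87/26.

87/26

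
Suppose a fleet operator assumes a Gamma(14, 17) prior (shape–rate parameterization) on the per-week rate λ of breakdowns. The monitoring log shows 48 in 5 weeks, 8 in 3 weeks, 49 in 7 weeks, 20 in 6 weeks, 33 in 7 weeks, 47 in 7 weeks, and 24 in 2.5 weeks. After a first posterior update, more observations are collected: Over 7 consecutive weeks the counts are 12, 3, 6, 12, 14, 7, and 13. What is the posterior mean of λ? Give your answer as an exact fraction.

Total count: 48 + 8 + 49 + 20 + 33 + 47 + 24 = 229.
Total exposure: 5 + 3 + 7 + 6 + 7 + 7 + 2.5 = 37.5 weeks.
After the first batch: Gamma(14 + 229, 17 + 37.5) = Gamma(243, 109/2).
Total count: 12 + 3 + 6 + 12 + 14 + 7 + 13 = 67.
Total exposure: 7 weeks.
After the second batch: Gamma(243 + 67, 109/2 + 7) = Gamma(310, 123/2).
Posterior mean = α'/β' = 310/(123/2) = 620/123.

620/123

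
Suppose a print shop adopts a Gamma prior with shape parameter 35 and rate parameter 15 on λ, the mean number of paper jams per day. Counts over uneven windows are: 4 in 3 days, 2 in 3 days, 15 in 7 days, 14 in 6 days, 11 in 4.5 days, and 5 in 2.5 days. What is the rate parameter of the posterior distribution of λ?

41

Total count: 4 + 2 + 15 + 14 + 11 + 5 = 51.
Total exposure: 3 + 3 + 7 + 6 + 4.5 + 2.5 = 26 days.
Gamma(α, β) with Poisson data over total exposure Σt gives posterior Gamma(α+Σx, β+Σt) = Gamma(86, 41).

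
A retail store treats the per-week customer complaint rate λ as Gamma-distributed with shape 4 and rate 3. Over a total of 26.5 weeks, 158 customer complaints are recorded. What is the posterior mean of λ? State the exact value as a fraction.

Total count 158 over total exposure 26.5 weeks.
Conjugate update: add total count to the shape and total exposure to the rate, giving Gamma(162, 59/2).
Posterior mean = α'/β' = 162/(59/2) = 324/59.

324/59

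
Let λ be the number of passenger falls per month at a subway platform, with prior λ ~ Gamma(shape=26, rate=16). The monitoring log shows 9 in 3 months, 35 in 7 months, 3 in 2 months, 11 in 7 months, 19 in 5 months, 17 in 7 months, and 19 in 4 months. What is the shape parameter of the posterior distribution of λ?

139

Total count: 9 + 35 + 3 + 11 + 19 + 17 + 19 = 113.
Total exposure: 3 + 7 + 2 + 7 + 5 + 7 + 4 = 35 months.
Conjugate update: add total count to the shape and total exposure to the rate, giving Gamma(139, 51).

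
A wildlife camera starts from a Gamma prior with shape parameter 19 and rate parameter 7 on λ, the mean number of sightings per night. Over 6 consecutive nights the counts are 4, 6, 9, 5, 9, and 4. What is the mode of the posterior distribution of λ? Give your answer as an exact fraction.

55/13

Total count: 4 + 6 + 9 + 5 + 9 + 4 = 37.
Total exposure: 6 nights.
Conjugate update: add total count to the shape and total exposure to the rate, giving Gamma(56, 13).
Posterior mode = (α'−1)/β' = 55/13.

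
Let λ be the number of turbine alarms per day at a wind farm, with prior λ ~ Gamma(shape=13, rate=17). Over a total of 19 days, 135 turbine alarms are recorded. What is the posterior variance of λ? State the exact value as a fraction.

37/324

Total count 135 over total exposure 19 days.
Posterior: α' = 13 + 135 = 148, β' = 17 + 19 = 36.
Posterior variance = α'/β'² = 148/1296 = 37/324.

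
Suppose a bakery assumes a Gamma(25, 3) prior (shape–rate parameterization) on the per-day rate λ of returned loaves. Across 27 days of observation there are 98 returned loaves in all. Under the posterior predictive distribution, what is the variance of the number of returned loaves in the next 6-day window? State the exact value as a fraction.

Total count 98 over total exposure 27 days.
Gamma(α, β) with Poisson data over total exposure Σt gives posterior Gamma(α+Σx, β+Σt) = Gamma(123, 30).
The posterior predictive for a window of length T is Negative Binomial with variance T·α'·(β'+T)/β'² = 6·123·36/900 = 738/25.

738/25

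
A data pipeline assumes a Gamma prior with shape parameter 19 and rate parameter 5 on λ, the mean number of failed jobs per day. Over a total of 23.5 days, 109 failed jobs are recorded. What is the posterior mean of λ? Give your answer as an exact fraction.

256/57

Total count 109 over total exposure 23.5 days.
Gamma(α, β) with Poisson data over total exposure Σt gives posterior Gamma(α+Σx, β+Σt) = Gamma(128, 57/2).
Posterior mean = α'/β' = 128/(57/2) = 256/57.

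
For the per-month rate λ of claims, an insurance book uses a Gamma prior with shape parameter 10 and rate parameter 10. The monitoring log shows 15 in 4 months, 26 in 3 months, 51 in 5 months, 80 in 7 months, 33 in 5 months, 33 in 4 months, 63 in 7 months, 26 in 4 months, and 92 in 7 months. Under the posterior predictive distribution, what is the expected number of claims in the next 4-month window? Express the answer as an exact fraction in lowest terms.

Total count: 15 + 26 + 51 + 80 + 33 + 33 + 63 + 26 + 92 = 419.
Total exposure: 4 + 3 + 5 + 7 + 5 + 4 + 7 + 4 + 7 = 46 months.
Conjugate update: add total count to the shape and total exposure to the rate, giving Gamma(429, 56).
Predictive mean over a 4-month window = T·E[λ|data] = 4·429/56 = 429/14.

429/14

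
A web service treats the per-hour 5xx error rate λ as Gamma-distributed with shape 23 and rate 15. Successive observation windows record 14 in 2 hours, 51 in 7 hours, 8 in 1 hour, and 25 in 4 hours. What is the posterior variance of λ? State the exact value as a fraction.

Total count: 14 + 51 + 8 + 25 = 98.
Total exposure: 2 + 7 + 1 + 4 = 14 hours.
Conjugate update: add total count to the shape and total exposure to the rate, giving Gamma(121, 29).
Posterior variance = α'/β'² = 121/841.

121/841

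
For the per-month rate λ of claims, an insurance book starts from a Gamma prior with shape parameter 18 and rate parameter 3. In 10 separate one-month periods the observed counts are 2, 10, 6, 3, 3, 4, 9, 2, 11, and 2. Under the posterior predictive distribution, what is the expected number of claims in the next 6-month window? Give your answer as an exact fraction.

Total count: 2 + 10 + 6 + 3 + 3 + 4 + 9 + 2 + 11 + 2 = 52.
Total exposure: 10 months.
The Gamma prior is conjugate for the Poisson rate, so λ | data ~ Gamma(18+52, 3+10) = Gamma(70, 13).
Predictive mean over a 6-month window = T·E[λ|data] = 6·70/13 = 420/13.

420/13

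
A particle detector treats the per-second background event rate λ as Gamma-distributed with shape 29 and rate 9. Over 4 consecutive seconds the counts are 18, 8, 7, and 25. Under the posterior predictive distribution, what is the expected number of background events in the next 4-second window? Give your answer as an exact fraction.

Total count: 18 + 8 + 7 + 25 = 58.
Total exposure: 4 seconds.
The Gamma prior is conjugate for the Poisson rate, so λ | data ~ Gamma(29+58, 9+4) = Gamma(87, 13).
Predictive mean over a 4-second window = T·E[λ|data] = 4·87/13 = 348/13.

348/13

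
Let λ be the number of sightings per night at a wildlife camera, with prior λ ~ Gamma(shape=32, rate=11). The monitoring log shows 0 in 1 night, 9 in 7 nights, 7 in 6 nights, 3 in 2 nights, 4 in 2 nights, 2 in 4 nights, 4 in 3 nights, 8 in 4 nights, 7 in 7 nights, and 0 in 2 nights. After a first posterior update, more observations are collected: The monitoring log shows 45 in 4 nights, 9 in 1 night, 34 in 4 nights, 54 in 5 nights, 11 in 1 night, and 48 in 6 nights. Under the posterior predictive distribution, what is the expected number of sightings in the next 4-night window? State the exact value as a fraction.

Total count: 0 + 9 + 7 + 3 + 4 + 2 + 4 + 8 + 7 + 0 = 44.
Total exposure: 1 + 7 + 6 + 2 + 2 + 4 + 3 + 4 + 7 + 2 = 38 nights.
After the first batch: Gamma(32 + 44, 11 + 38) = Gamma(76, 49).
Total count: 45 + 9 + 34 + 54 + 11 + 48 = 201.
Total exposure: 4 + 1 + 4 + 5 + 1 + 6 = 21 nights.
After the second batch: Gamma(76 + 201, 49 + 21) = Gamma(277, 70).
Predictive mean over a 4-night window = T·E[λ|data] = 4·277/70 = 554/35.

554/35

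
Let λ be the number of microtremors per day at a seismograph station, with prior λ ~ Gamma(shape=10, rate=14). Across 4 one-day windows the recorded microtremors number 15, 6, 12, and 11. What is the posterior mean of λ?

Total count: 15 + 6 + 12 + 11 = 44.
Total exposure: 4 days.
Conjugate update: add total count to the shape and total exposure to the rate, giving Gamma(54, 18).
Posterior mean = α'/β' = 54/18 = 3.

3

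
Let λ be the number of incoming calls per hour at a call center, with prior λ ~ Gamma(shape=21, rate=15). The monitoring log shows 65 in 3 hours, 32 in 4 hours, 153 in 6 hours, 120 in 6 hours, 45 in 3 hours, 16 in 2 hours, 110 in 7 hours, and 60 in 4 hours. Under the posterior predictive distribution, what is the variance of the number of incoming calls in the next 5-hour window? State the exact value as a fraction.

Total count: 65 + 32 + 153 + 120 + 45 + 16 + 110 + 60 = 601.
Total exposure: 3 + 4 + 6 + 6 + 3 + 2 + 7 + 4 = 35 hours.
By Gamma–Poisson conjugacy, the posterior is Gamma(α + Σx, β + Σt) = Gamma(21 + 601, 15 + 35) = Gamma(622, 50).
The posterior predictive for a window of length T is Negative Binomial with variance T·α'·(β'+T)/β'² = 5·622·55/2500 = 3421/50.

3421/50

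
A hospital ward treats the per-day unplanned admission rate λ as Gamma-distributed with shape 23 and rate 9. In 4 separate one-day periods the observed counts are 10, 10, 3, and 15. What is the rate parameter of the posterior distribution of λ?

13

Total count: 10 + 10 + 3 + 15 = 38.
Total exposure: 4 days.
The Gamma prior is conjugate for the Poisson rate, so λ | data ~ Gamma(23+38, 9+4) = Gamma(61, 13).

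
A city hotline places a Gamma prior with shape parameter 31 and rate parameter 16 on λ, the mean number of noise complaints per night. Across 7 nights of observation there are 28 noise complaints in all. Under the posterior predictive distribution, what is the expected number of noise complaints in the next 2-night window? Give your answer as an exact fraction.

118/23

Total count 28 over total exposure 7 nights.
Gamma(α, β) with Poisson data over total exposure Σt gives posterior Gamma(α+Σx, β+Σt) = Gamma(59, 23).
Predictive mean over a 2-night window = T·E[λ|data] = 2·59/23 = 118/23.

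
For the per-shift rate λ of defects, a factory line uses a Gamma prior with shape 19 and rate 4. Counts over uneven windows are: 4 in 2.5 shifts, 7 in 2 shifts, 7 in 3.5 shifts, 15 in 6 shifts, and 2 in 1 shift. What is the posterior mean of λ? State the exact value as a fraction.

54/19

Total count: 4 + 7 + 7 + 15 + 2 = 35.
Total exposure: 2.5 + 2 + 3.5 + 6 + 1 = 15 shifts.
Conjugate update: add total count to the shape and total exposure to the rate, giving Gamma(54, 19).
Posterior mean = α'/β' = 54/19.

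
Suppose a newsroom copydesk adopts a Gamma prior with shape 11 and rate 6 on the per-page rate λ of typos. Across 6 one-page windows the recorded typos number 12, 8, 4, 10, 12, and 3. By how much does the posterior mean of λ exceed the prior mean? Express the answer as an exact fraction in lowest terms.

Total count: 12 + 8 + 4 + 10 + 12 + 3 = 49.
Total exposure: 6 pages.
Gamma(α, β) with Poisson data over total exposure Σt gives posterior Gamma(α+Σx, β+Σt) = Gamma(60, 12).
Posterior mean = 60/12 = 5; prior mean = 11/6 = 11/6. Difference = 5 − 11/6 = 19/6.

19/6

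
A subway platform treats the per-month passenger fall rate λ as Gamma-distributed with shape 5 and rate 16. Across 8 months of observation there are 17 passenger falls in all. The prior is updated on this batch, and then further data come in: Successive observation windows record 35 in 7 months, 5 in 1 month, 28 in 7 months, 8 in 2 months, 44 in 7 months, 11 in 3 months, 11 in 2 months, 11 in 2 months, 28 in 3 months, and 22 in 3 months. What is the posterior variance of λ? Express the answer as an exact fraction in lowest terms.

225/3721

Total count 17 over total exposure 8 months.
After the first batch: Gamma(5 + 17, 16 + 8) = Gamma(22, 24).
Total count: 35 + 5 + 28 + 8 + 44 + 11 + 11 + 11 + 28 + 22 = 203.
Total exposure: 7 + 1 + 7 + 2 + 7 + 3 + 2 + 2 + 3 + 3 = 37 months.
After the second batch: Gamma(22 + 203, 24 + 37) = Gamma(225, 61).
Posterior variance = α'/β'² = 225/3721.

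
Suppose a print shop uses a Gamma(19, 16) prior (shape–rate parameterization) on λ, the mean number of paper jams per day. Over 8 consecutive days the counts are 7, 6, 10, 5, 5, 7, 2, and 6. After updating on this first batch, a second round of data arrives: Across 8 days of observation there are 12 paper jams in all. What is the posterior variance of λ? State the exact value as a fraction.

Total count: 7 + 6 + 10 + 5 + 5 + 7 + 2 + 6 = 48.
Total exposure: 8 days.
After the first batch: Gamma(19 + 48, 16 + 8) = Gamma(67, 24).
Total count 12 over total exposure 8 days.
After the second batch: Gamma(67 + 12, 24 + 8) = Gamma(79, 32).
Posterior variance = α'/β'² = 79/1024.

79/1024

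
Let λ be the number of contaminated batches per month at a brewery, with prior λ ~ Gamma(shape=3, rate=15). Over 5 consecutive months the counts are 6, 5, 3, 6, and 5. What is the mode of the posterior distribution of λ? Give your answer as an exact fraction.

Total count: 6 + 5 + 3 + 6 + 5 = 25.
Total exposure: 5 months.
Gamma(α, β) with Poisson data over total exposure Σt gives posterior Gamma(α+Σx, β+Σt) = Gamma(28, 20).
Posterior mode = (α'−1)/β' = 27/20.

27/20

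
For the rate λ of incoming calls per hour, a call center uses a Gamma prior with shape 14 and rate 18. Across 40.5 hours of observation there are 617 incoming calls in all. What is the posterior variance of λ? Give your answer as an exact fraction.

2524/13689

Total count 617 over total exposure 40.5 hours.
Posterior: α' = 14 + 617 = 631, β' = 18 + 40.5 = 117/2.
Posterior variance = α'/β'² = 631/(13689/4) = 2524/13689.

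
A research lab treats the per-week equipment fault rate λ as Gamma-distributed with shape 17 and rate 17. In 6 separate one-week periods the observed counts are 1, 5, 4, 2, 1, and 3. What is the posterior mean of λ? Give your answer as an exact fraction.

33/23

Total count: 1 + 5 + 4 + 2 + 1 + 3 = 16.
Total exposure: 6 weeks.
Gamma(α, β) with Poisson data over total exposure Σt gives posterior Gamma(α+Σx, β+Σt) = Gamma(33, 23).
Posterior mean = α'/β' = 33/23.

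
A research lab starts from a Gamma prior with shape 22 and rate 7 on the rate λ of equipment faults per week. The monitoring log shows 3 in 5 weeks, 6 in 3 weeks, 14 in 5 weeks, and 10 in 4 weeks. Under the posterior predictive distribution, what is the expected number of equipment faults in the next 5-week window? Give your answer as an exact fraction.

Total count: 3 + 6 + 14 + 10 = 33.
Total exposure: 5 + 3 + 5 + 4 = 17 weeks.
Posterior: α' = 22 + 33 = 55, β' = 7 + 17 = 24.
Predictive mean over a 5-week window = T·E[λ|data] = 5·55/24 = 275/24.

275/24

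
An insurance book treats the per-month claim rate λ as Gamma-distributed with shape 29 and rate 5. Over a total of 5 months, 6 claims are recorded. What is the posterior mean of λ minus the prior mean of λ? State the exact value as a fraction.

Total count 6 over total exposure 5 months.
Conjugate update: add total count to the shape and total exposure to the rate, giving Gamma(35, 10).
Posterior mean = 35/10 = 7/2; prior mean = 29/5 = 29/5. Difference = 7/2 − 29/5 = -23/10.

-23/10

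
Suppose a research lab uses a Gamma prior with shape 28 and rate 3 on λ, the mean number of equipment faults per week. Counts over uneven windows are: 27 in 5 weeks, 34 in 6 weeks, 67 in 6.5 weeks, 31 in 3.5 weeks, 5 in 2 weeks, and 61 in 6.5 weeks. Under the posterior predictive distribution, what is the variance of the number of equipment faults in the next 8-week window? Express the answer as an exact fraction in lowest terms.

Total count: 27 + 34 + 67 + 31 + 5 + 61 = 225.
Total exposure: 5 + 6 + 6.5 + 3.5 + 2 + 6.5 = 29.5 weeks.
Conjugate update: add total count to the shape and total exposure to the rate, giving Gamma(253, 65/2).
The posterior predictive for a window of length T is Negative Binomial with variance T·α'·(β'+T)/β'² = 8·253·(81/2)/(4225/4) = 327888/4225.

327888/4225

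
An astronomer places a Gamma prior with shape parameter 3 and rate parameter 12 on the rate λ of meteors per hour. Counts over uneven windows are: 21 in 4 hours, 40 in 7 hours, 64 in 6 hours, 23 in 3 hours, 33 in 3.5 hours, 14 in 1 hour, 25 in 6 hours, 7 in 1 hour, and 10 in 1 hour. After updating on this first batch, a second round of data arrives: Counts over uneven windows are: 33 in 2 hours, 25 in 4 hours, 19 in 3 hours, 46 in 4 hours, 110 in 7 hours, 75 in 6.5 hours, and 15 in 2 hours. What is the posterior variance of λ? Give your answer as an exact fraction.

Total count: 21 + 40 + 64 + 23 + 33 + 14 + 25 + 7 + 10 = 237.
Total exposure: 4 + 7 + 6 + 3 + 3.5 + 1 + 6 + 1 + 1 = 32.5 hours.
After the first batch: Gamma(3 + 237, 12 + 32.5) = Gamma(240, 89/2).
Total count: 33 + 25 + 19 + 46 + 110 + 75 + 15 = 323.
Total exposure: 2 + 4 + 3 + 4 + 7 + 6.5 + 2 = 28.5 hours.
After the second batch: Gamma(240 + 323, 89/2 + 28.5) = Gamma(563, 73).
Posterior variance = α'/β'² = 563/5329.

563/5329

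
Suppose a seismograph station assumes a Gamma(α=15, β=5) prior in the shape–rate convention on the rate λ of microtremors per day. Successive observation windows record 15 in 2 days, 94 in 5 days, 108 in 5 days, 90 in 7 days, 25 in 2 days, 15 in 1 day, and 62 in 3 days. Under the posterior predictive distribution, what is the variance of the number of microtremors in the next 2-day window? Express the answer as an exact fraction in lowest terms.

Total count: 15 + 94 + 108 + 90 + 25 + 15 + 62 = 409.
Total exposure: 2 + 5 + 5 + 7 + 2 + 1 + 3 = 25 days.
Conjugate update: add total count to the shape and total exposure to the rate, giving Gamma(424, 30).
The posterior predictive for a window of length T is Negative Binomial with variance T·α'·(β'+T)/β'² = 2·424·32/900 = 6784/225.

6784/225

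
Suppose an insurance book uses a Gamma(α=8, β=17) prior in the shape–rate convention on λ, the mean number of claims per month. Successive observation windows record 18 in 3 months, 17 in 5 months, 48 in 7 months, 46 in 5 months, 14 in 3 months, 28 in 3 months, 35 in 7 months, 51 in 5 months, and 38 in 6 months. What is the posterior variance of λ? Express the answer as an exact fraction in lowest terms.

Total count: 18 + 17 + 48 + 46 + 14 + 28 + 35 + 51 + 38 = 295.
Total exposure: 3 + 5 + 7 + 5 + 3 + 3 + 7 + 5 + 6 = 44 months.
By Gamma–Poisson conjugacy, the posterior is Gamma(α + Σx, β + Σt) = Gamma(8 + 295, 17 + 44) = Gamma(303, 61).
Posterior variance = α'/β'² = 303/3721.

303/3721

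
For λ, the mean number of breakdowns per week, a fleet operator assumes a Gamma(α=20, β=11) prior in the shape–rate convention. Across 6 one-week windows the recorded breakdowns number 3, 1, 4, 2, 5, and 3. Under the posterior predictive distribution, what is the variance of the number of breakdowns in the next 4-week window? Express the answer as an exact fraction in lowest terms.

Total count: 3 + 1 + 4 + 2 + 5 + 3 = 18.
Total exposure: 6 weeks.
Posterior: α' = 20 + 18 = 38, β' = 11 + 6 = 17.
The posterior predictive for a window of length T is Negative Binomial with variance T·α'·(β'+T)/β'² = 4·38·21/289 = 3192/289.

3192/289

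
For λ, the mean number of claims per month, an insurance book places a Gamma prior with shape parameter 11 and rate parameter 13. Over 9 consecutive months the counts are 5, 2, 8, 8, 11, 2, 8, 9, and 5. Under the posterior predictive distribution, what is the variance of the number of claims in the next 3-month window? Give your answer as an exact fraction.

5175/484

Total count: 5 + 2 + 8 + 8 + 11 + 2 + 8 + 9 + 5 = 58.
Total exposure: 9 months.
By Gamma–Poisson conjugacy, the posterior is Gamma(α + Σx, β + Σt) = Gamma(11 + 58, 13 + 9) = Gamma(69, 22).
The posterior predictive for a window of length T is Negative Binomial with variance T·α'·(β'+T)/β'² = 3·69·25/484 = 5175/484.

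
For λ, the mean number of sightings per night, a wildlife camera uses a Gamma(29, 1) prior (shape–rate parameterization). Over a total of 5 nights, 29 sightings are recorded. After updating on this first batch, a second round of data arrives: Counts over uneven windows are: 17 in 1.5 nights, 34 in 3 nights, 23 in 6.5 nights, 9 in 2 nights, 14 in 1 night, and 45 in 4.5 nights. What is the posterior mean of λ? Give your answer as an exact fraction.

400/49

Total count 29 over total exposure 5 nights.
After the first batch: Gamma(29 + 29, 1 + 5) = Gamma(58, 6).
Total count: 17 + 34 + 23 + 9 + 14 + 45 = 142.
Total exposure: 1.5 + 3 + 6.5 + 2 + 1 + 4.5 = 18.5 nights.
After the second batch: Gamma(58 + 142, 6 + 18.5) = Gamma(200, 49/2).
Posterior mean = α'/β' = 200/(49/2) = 400/49.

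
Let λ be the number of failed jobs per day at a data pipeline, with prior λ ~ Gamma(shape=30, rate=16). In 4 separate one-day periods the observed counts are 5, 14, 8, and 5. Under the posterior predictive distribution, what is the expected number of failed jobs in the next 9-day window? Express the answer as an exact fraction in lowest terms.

Total count: 5 + 14 + 8 + 5 = 32.
Total exposure: 4 days.
Gamma(α, β) with Poisson data over total exposure Σt gives posterior Gamma(α+Σx, β+Σt) = Gamma(62, 20).
Predictive mean over a 9-day window = T·E[λ|data] = 9·62/20 = 279/10.

279/10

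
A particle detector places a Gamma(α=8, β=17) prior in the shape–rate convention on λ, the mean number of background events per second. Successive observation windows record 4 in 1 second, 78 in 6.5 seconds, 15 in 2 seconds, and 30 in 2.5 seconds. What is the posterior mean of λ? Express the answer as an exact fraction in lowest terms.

Total count: 4 + 78 + 15 + 30 = 127.
Total exposure: 1 + 6.5 + 2 + 2.5 = 12 seconds.
The Gamma prior is conjugate for the Poisson rate, so λ | data ~ Gamma(8+127, 17+12) = Gamma(135, 29).
Posterior mean = α'/β' = 135/29.

135/29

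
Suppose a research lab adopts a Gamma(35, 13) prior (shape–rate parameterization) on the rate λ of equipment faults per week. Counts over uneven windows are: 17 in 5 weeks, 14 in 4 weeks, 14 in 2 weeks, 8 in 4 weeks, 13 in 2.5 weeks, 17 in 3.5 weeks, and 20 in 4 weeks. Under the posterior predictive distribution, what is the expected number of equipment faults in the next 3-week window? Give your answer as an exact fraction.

Total count: 17 + 14 + 14 + 8 + 13 + 17 + 20 = 103.
Total exposure: 5 + 4 + 2 + 4 + 2.5 + 3.5 + 4 = 25 weeks.
Conjugate update: add total count to the shape and total exposure to the rate, giving Gamma(138, 38).
Predictive mean over a 3-week window = T·E[λ|data] = 3·138/38 = 207/19.

207/19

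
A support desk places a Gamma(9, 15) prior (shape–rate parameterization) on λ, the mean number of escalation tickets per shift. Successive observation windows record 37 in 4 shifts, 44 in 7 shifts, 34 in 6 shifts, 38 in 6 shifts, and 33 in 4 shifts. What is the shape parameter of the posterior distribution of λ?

195

Total count: 37 + 44 + 34 + 38 + 33 = 186.
Total exposure: 4 + 7 + 6 + 6 + 4 = 27 shifts.
Posterior: α' = 9 + 186 = 195, β' = 15 + 27 = 42.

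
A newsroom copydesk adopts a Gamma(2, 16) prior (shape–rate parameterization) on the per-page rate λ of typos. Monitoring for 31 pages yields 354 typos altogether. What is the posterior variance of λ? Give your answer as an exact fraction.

Total count 354 over total exposure 31 pages.
Posterior: α' = 2 + 354 = 356, β' = 16 + 31 = 47.
Posterior variance = α'/β'² = 356/2209.

356/2209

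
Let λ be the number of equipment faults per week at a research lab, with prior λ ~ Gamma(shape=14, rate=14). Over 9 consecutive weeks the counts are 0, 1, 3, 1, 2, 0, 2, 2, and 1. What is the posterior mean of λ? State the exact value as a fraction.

26/23

Total count: 0 + 1 + 3 + 1 + 2 + 0 + 2 + 2 + 1 = 12.
Total exposure: 9 weeks.
Posterior: α' = 14 + 12 = 26, β' = 14 + 9 = 23.
Posterior mean = α'/β' = 26/23.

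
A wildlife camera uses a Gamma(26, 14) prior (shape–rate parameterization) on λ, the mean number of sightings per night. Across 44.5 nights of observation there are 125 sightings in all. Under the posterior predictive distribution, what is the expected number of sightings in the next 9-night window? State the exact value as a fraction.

Total count 125 over total exposure 44.5 nights.
The Gamma prior is conjugate for the Poisson rate, so λ | data ~ Gamma(26+125, 14+44.5) = Gamma(151, 117/2).
Predictive mean over a 9-night window = T·E[λ|data] = 9·151/(117/2) = 302/13.

302/13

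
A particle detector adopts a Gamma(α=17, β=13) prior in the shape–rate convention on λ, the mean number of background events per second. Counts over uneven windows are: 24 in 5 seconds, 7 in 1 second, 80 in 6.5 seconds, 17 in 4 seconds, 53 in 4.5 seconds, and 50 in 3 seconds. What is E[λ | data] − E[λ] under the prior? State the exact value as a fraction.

Total count: 24 + 7 + 80 + 17 + 53 + 50 = 231.
Total exposure: 5 + 1 + 6.5 + 4 + 4.5 + 3 = 24 seconds.
Posterior: α' = 17 + 231 = 248, β' = 13 + 24 = 37.
Posterior mean = 248/37 = 248/37; prior mean = 17/13 = 17/13. Difference = 248/37 − 17/13 = 2595/481.

2595/481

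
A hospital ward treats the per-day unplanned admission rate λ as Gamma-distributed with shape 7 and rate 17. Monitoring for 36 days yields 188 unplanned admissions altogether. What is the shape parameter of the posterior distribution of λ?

Total count 188 over total exposure 36 days.
Conjugate update: add total count to the shape and total exposure to the rate, giving Gamma(195, 53).

195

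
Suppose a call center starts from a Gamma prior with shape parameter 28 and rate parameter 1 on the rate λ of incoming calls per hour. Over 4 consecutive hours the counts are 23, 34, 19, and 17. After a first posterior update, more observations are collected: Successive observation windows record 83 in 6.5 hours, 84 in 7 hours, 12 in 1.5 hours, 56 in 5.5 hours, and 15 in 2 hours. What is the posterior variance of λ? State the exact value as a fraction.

1484/3025

Total count: 23 + 34 + 19 + 17 = 93.
Total exposure: 4 hours.
After the first batch: Gamma(28 + 93, 1 + 4) = Gamma(121, 5).
Total count: 83 + 84 + 12 + 56 + 15 = 250.
Total exposure: 6.5 + 7 + 1.5 + 5.5 + 2 = 22.5 hours.
After the second batch: Gamma(121 + 250, 5 + 22.5) = Gamma(371, 55/2).
Posterior variance = α'/β'² = 371/(3025/4) = 1484/3025.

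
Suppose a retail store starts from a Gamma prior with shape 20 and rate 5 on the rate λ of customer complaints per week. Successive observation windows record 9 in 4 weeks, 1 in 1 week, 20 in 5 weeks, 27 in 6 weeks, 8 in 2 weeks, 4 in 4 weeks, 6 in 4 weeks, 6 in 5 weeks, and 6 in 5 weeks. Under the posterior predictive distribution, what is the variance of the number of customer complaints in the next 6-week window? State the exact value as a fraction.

Total count: 9 + 1 + 20 + 27 + 8 + 4 + 6 + 6 + 6 = 87.
Total exposure: 4 + 1 + 5 + 6 + 2 + 4 + 4 + 5 + 5 = 36 weeks.
The Gamma prior is conjugate for the Poisson rate, so λ | data ~ Gamma(20+87, 5+36) = Gamma(107, 41).
The posterior predictive for a window of length T is Negative Binomial with variance T·α'·(β'+T)/β'² = 6·107·47/1681 = 30174/1681.

30174/1681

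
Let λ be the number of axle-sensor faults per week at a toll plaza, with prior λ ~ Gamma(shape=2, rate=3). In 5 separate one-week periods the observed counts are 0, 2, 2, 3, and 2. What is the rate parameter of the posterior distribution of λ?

Total count: 0 + 2 + 2 + 3 + 2 = 9.
Total exposure: 5 weeks.
Gamma(α, β) with Poisson data over total exposure Σt gives posterior Gamma(α+Σx, β+Σt) = Gamma(11, 8).

8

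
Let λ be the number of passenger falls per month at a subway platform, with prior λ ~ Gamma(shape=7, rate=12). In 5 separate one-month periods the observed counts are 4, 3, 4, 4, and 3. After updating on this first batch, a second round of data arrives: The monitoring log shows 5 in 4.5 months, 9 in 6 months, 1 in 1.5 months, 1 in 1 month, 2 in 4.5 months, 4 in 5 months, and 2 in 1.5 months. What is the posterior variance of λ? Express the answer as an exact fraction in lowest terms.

49/1681

Total count: 4 + 3 + 4 + 4 + 3 = 18.
Total exposure: 5 months.
After the first batch: Gamma(7 + 18, 12 + 5) = Gamma(25, 17).
Total count: 5 + 9 + 1 + 1 + 2 + 4 + 2 = 24.
Total exposure: 4.5 + 6 + 1.5 + 1 + 4.5 + 5 + 1.5 = 24 months.
After the second batch: Gamma(25 + 24, 17 + 24) = Gamma(49, 41).
Posterior variance = α'/β'² = 49/1681.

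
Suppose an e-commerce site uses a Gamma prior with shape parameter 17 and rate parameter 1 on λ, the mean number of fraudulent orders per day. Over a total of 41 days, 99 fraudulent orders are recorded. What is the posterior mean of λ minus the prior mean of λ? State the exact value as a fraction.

Total count 99 over total exposure 41 days.
By Gamma–Poisson conjugacy, the posterior is Gamma(α + Σx, β + Σt) = Gamma(17 + 99, 1 + 41) = Gamma(116, 42).
Posterior mean = 116/42 = 58/21; prior mean = 17/1 = 17. Difference = 58/21 − 17 = -299/21.

-299/21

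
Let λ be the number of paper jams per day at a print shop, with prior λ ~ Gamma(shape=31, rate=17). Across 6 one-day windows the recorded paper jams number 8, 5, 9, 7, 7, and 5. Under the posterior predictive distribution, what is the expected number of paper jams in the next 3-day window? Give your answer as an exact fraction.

Total count: 8 + 5 + 9 + 7 + 7 + 5 = 41.
Total exposure: 6 days.
Conjugate update: add total count to the shape and total exposure to the rate, giving Gamma(72, 23).
Predictive mean over a 3-day window = T·E[λ|data] = 3·72/23 = 216/23.

216/23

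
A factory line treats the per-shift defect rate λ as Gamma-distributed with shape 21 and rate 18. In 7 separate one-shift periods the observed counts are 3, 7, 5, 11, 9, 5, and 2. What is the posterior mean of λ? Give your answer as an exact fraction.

63/25

Total count: 3 + 7 + 5 + 11 + 9 + 5 + 2 = 42.
Total exposure: 7 shifts.
The Gamma prior is conjugate for the Poisson rate, so λ | data ~ Gamma(21+42, 18+7) = Gamma(63, 25).
Posterior mean = α'/β' = 63/25.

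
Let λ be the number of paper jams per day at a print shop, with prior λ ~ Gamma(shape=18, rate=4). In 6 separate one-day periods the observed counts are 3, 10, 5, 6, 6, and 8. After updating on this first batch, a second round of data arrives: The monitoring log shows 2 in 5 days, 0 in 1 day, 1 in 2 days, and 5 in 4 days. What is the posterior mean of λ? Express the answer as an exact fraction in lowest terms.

32/11

Total count: 3 + 10 + 5 + 6 + 6 + 8 = 38.
Total exposure: 6 days.
After the first batch: Gamma(18 + 38, 4 + 6) = Gamma(56, 10).
Total count: 2 + 0 + 1 + 5 = 8.
Total exposure: 5 + 1 + 2 + 4 = 12 days.
After the second batch: Gamma(56 + 8, 10 + 12) = Gamma(64, 22).
Posterior mean = α'/β' = 64/22 = 32/11.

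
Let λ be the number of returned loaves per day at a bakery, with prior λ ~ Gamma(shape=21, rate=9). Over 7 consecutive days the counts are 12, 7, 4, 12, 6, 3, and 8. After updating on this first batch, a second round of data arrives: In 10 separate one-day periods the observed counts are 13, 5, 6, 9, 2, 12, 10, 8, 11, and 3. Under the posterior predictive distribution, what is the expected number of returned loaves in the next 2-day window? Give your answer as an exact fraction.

Total count: 12 + 7 + 4 + 12 + 6 + 3 + 8 = 52.
Total exposure: 7 days.
After the first batch: Gamma(21 + 52, 9 + 7) = Gamma(73, 16).
Total count: 13 + 5 + 6 + 9 + 2 + 12 + 10 + 8 + 11 + 3 = 79.
Total exposure: 10 days.
After the second batch: Gamma(73 + 79, 16 + 10) = Gamma(152, 26).
Predictive mean over a 2-day window = T·E[λ|data] = 2·152/26 = 152/13.

152/13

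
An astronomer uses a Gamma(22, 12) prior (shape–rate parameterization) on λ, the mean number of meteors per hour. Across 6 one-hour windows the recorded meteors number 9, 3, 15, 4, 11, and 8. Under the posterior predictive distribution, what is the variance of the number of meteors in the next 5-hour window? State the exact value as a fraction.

230/9

Total count: 9 + 3 + 15 + 4 + 11 + 8 = 50.
Total exposure: 6 hours.
Conjugate update: add total count to the shape and total exposure to the rate, giving Gamma(72, 18).
The posterior predictive for a window of length T is Negative Binomial with variance T·α'·(β'+T)/β'² = 5·72·23/324 = 230/9.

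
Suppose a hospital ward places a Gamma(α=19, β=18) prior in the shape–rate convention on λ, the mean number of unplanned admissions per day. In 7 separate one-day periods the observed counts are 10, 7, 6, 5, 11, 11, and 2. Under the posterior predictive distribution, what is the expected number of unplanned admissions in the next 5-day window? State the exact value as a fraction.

Total count: 10 + 7 + 6 + 5 + 11 + 11 + 2 = 52.
Total exposure: 7 days.
Posterior: α' = 19 + 52 = 71, β' = 18 + 7 = 25.
Predictive mean over a 5-day window = T·E[λ|data] = 5·71/25 = 71/5.

71/5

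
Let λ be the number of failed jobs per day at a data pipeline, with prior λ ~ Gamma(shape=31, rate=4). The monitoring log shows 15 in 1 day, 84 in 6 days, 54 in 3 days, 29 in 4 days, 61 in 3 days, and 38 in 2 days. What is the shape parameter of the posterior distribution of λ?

Total count: 15 + 84 + 54 + 29 + 61 + 38 = 281.
Total exposure: 1 + 6 + 3 + 4 + 3 + 2 = 19 days.
By Gamma–Poisson conjugacy, the posterior is Gamma(α + Σx, β + Σt) = Gamma(31 + 281, 4 + 19) = Gamma(312, 23).

312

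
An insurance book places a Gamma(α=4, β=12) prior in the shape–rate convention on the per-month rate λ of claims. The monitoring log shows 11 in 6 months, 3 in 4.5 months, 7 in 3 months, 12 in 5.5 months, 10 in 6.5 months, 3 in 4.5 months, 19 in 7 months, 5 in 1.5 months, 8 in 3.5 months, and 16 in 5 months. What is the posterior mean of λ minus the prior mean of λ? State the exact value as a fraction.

Total count: 11 + 3 + 7 + 12 + 10 + 3 + 19 + 5 + 8 + 16 = 94.
Total exposure: 6 + 4.5 + 3 + 5.5 + 6.5 + 4.5 + 7 + 1.5 + 3.5 + 5 = 47 months.
By Gamma–Poisson conjugacy, the posterior is Gamma(α + Σx, β + Σt) = Gamma(4 + 94, 12 + 47) = Gamma(98, 59).
Posterior mean = 98/59 = 98/59; prior mean = 4/12 = 1/3. Difference = 98/59 − 1/3 = 235/177.

235/177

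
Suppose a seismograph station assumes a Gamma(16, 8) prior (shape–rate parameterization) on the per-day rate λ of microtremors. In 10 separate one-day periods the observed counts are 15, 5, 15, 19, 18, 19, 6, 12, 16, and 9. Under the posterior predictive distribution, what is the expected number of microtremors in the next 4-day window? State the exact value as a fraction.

Total count: 15 + 5 + 15 + 19 + 18 + 19 + 6 + 12 + 16 + 9 = 134.
Total exposure: 10 days.
The Gamma prior is conjugate for the Poisson rate, so λ | data ~ Gamma(16+134, 8+10) = Gamma(150, 18).
Predictive mean over a 4-day window = T·E[λ|data] = 4·150/18 = 100/3.

100/3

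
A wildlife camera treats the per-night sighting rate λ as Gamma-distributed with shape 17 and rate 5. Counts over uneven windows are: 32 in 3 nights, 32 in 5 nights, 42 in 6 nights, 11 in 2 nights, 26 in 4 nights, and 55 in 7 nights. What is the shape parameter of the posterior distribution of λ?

Total count: 32 + 32 + 42 + 11 + 26 + 55 = 198.
Total exposure: 3 + 5 + 6 + 2 + 4 + 7 = 27 nights.
By Gamma–Poisson conjugacy, the posterior is Gamma(α + Σx, β + Σt) = Gamma(17 + 198, 5 + 27) = Gamma(215, 32).

215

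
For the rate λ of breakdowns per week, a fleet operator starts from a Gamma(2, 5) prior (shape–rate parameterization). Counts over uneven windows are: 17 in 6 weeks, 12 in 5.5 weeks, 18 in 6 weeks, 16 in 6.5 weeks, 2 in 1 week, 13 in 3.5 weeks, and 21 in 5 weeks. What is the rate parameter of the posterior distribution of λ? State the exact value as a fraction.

Total count: 17 + 12 + 18 + 16 + 2 + 13 + 21 = 99.
Total exposure: 6 + 5.5 + 6 + 6.5 + 1 + 3.5 + 5 = 33.5 weeks.
The Gamma prior is conjugate for the Poisson rate, so λ | data ~ Gamma(2+99, 5+33.5) = Gamma(101, 77/2).

77/2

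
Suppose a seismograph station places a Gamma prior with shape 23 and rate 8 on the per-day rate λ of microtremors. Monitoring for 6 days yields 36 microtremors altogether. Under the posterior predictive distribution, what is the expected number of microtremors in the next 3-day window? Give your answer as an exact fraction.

Total count 36 over total exposure 6 days.
The Gamma prior is conjugate for the Poisson rate, so λ | data ~ Gamma(23+36, 8+6) = Gamma(59, 14).
Predictive mean over a 3-day window = T·E[λ|data] = 3·59/14 = 177/14.

177/14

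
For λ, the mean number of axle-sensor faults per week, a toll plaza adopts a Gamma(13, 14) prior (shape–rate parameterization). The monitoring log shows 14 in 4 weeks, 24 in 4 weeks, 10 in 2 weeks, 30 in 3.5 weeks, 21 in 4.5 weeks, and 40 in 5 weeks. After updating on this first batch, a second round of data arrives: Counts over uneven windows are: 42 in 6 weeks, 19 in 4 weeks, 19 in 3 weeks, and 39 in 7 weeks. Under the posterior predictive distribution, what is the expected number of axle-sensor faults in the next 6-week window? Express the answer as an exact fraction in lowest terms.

542/19

Total count: 14 + 24 + 10 + 30 + 21 + 40 = 139.
Total exposure: 4 + 4 + 2 + 3.5 + 4.5 + 5 = 23 weeks.
After the first batch: Gamma(13 + 139, 14 + 23) = Gamma(152, 37).
Total count: 42 + 19 + 19 + 39 = 119.
Total exposure: 6 + 4 + 3 + 7 = 20 weeks.
After the second batch: Gamma(152 + 119, 37 + 20) = Gamma(271, 57).
Predictive mean over a 6-week window = T·E[λ|data] = 6·271/57 = 542/19.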